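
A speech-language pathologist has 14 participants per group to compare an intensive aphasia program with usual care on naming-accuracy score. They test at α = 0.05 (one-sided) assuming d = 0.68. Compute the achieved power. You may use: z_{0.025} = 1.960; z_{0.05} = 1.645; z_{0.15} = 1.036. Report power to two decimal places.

power ≈ 0.56

For two equal groups, power = Φ(d·√(n/2) − z_{α}).
d·√(n/2) = 0.68 × √(14/2) = 0.68 × 2.646 = 1.799.
z_β = 1.799 − 1.645 = 0.154.
Power = Φ(0.154) = 0.561.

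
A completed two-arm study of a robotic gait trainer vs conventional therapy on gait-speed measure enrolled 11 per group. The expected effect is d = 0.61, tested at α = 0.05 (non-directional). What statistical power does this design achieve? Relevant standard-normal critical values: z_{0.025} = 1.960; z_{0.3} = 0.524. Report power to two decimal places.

power ≈ 0.30

For two equal groups, power = Φ(d·√(n/2) − z_{α/2}).
d·√(n/2) = 0.61 × √(11/2) = 0.61 × 2.345 = 1.431.
z_β = 1.431 − 1.960 = -0.529.
Power = Φ(-0.529) = 0.298.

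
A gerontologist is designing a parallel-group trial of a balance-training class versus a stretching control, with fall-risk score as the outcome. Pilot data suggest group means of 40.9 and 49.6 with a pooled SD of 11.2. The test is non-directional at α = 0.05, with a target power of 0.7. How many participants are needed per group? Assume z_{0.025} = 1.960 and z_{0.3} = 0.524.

n = 21 per group

Cohen's d = |M₁ − M₂| / SD_pooled = |40.9 − 49.6| / 11.2 = 8.7 / 11.2 = 0.777.
For two independent groups with equal n: n = 2·((z_{α/2} + z_β) / d)².
z_{α/2} + z_β = 1.960 + 0.524 = 2.484.
n = 2 × (2.484 / 0.777)² = 2 × 3.197² = 2 × 10.22 = 20.4.
Round up to the next whole participant.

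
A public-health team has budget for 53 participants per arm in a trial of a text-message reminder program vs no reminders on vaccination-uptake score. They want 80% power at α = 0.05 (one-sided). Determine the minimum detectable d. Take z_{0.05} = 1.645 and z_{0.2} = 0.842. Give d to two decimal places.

For two independent groups of n = 53 each: d_min = (z_{α} + z_β)·√(2/n).
z-sum = 1.645 + 0.842 = 2.487.
d_min = 2.487 × √(2/53) = 2.487 × 0.1943 = 0.483.

d_min ≈ 0.48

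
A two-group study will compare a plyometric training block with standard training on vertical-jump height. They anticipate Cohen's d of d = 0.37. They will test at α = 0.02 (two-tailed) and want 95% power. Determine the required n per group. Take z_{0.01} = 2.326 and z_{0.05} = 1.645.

For two independent groups with equal n: n = 2·((z_{α/2} + z_β) / d)².
z_{α/2} + z_β = 2.326 + 1.645 = 3.971.
n = 2 × (3.971 / 0.37)² = 2 × 10.732² = 2 × 115.19 = 230.4.
Round up to the next whole participant.

n = 231 per group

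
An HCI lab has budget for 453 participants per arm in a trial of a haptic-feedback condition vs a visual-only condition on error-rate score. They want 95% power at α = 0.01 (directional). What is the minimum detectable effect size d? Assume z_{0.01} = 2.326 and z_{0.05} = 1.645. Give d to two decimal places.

For two independent groups of n = 453 each: d_min = (z_{α} + z_β)·√(2/n).
z-sum = 2.326 + 1.645 = 3.971.
d_min = 3.971 × √(2/453) = 3.971 × 0.0664 = 0.264.

d_min ≈ 0.26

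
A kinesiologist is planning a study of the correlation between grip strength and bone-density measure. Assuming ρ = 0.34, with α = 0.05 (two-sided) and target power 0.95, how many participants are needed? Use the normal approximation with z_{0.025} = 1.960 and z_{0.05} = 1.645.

n = 107

Fisher's z: C = ½·ln((1+r)/(1−r)) = ½·ln(2.0303) = 0.3541.
n = ((z_{α/2} + z_β)/C)² + 3.
(1.960 + 1.645) / 0.3541 = 3.605 / 0.3541 = 10.181.
n = 10.181² + 3 = 103.65 + 3 = 106.6.
Round up.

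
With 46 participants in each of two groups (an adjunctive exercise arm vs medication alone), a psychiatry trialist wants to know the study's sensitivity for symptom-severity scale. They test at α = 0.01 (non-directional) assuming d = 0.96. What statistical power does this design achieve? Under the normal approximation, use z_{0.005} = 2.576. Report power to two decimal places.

power ≈ 0.98

For two equal groups, power = Φ(d·√(n/2) − z_{α/2}).
d·√(n/2) = 0.96 × √(46/2) = 0.96 × 4.796 = 4.604.
z_β = 4.604 − 2.576 = 2.028.
Power = Φ(2.028) = 0.979.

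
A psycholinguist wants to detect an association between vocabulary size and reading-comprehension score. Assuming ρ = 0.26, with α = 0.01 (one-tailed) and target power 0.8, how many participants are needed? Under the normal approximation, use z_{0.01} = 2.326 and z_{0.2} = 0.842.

n = 145

Fisher's z: C = ½·ln((1+r)/(1−r)) = ½·ln(1.7027) = 0.2661.
n = ((z_{α} + z_β)/C)² + 3.
(2.326 + 0.842) / 0.2661 = 3.168 / 0.2661 = 11.905.
n = 11.905² + 3 = 141.74 + 3 = 144.7.
Round up.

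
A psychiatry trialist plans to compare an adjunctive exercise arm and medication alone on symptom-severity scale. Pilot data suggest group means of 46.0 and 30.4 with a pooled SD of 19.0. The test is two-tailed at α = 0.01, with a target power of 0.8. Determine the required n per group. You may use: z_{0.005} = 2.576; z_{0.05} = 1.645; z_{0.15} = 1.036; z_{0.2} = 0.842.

n = 35 per group

Cohen's d = |M₁ − M₂| / SD_pooled = |46.0 − 30.4| / 19.0 = 15.6 / 19.0 = 0.821.
For two independent groups with equal n: n = 2·((z_{α/2} + z_β) / d)².
z_{α/2} + z_β = 2.576 + 0.842 = 3.418.
n = 2 × (3.418 / 0.821)² = 2 × 4.163² = 2 × 17.33 = 34.7.
Round up to the next whole participant.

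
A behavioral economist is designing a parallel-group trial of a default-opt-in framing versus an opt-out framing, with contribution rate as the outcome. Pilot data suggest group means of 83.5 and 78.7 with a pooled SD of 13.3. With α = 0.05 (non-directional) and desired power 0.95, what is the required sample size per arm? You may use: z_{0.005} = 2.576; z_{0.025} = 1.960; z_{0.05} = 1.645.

Cohen's d = |M₁ − M₂| / SD_pooled = |83.5 − 78.7| / 13.3 = 4.8 / 13.3 = 0.361.
For two independent groups with equal n: n = 2·((z_{α/2} + z_β) / d)².
z_{α/2} + z_β = 1.960 + 1.645 = 3.605.
n = 2 × (3.605 / 0.361)² = 2 × 9.986² = 2 × 99.72 = 199.4.
Round up to the next whole participant.

n = 200 per group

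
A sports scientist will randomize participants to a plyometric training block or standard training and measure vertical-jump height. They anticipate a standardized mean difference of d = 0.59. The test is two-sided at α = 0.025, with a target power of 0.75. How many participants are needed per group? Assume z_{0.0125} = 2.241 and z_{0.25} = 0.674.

n = 49 per group

For two independent groups with equal n: n = 2·((z_{α/2} + z_β) / d)².
z_{α/2} + z_β = 2.241 + 0.674 = 2.915.
n = 2 × (2.915 / 0.59)² = 2 × 4.941² = 2 × 24.41 = 48.8.
Round up to the next whole participant.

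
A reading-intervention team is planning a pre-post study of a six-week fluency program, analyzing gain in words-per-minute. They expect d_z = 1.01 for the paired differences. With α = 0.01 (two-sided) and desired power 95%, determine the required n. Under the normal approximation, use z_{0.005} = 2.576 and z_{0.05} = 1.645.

For a paired (one-sample on differences) test: n = ((z_{α/2} + z_β) / d)².
z_{α/2} + z_β = 2.576 + 1.645 = 4.221.
n = (4.221 / 1.01)² = 4.179² = 17.47.
Round up.

n = 18 pairs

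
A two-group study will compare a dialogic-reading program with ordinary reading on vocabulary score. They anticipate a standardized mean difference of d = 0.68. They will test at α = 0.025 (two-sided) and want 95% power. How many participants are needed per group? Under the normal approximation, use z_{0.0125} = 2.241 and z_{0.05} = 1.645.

For two independent groups with equal n: n = 2·((z_{α/2} + z_β) / d)².
z_{α/2} + z_β = 2.241 + 1.645 = 3.886.
n = 2 × (3.886 / 0.68)² = 2 × 5.715² = 2 × 32.66 = 65.3.
Round up to the next whole participant.

n = 66 per group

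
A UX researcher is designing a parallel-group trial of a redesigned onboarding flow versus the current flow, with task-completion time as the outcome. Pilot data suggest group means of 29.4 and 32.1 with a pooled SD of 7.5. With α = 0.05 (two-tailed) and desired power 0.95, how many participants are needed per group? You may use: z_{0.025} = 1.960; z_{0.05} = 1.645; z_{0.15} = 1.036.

Cohen's d = |M₁ − M₂| / SD_pooled = |29.4 − 32.1| / 7.5 = 2.7 / 7.5 = 0.360.
For two independent groups with equal n: n = 2·((z_{α/2} + z_β) / d)².
z_{α/2} + z_β = 1.960 + 1.645 = 3.605.
n = 2 × (3.605 / 0.360)² = 2 × 10.014² = 2 × 100.28 = 200.6.
Round up to the next whole participant.

n = 201 per group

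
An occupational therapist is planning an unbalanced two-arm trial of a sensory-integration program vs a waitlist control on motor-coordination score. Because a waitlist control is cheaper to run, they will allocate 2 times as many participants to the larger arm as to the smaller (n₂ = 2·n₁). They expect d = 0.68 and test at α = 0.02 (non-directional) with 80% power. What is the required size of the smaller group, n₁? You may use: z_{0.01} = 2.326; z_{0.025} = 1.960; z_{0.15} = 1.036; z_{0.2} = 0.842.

n₁ = 33

With allocation ratio k = n₂/n₁ = 2, Var(x̄₁−x̄₂) = σ²(1/n₁ + 1/(k·n₁)) = σ²·(k+1)/(k·n₁).
So n₁ = (1 + 1/k)·((z_{α/2} + z_β)/d)² = 1.500 × (3.168/0.68)².
n₁ = 1.500 × 21.70 = 32.6.
Round up: n₁ = 33, giving n₂ = 2 × 33 = 66.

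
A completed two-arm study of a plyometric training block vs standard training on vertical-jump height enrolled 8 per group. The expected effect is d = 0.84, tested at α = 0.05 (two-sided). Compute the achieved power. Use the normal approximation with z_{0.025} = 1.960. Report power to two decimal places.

power ≈ 0.39

For two equal groups, power = Φ(d·√(n/2) − z_{α/2}).
d·√(n/2) = 0.84 × √(8/2) = 0.84 × 2.000 = 1.680.
z_β = 1.680 − 1.960 = -0.280.
Power = Φ(-0.280) = 0.390.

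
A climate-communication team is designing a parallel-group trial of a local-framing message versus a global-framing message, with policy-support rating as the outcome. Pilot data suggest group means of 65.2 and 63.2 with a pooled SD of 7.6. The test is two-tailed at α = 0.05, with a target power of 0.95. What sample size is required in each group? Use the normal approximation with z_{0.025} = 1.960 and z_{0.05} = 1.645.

Cohen's d = |M₁ − M₂| / SD_pooled = |65.2 − 63.2| / 7.6 = 2.0 / 7.6 = 0.263.
For two independent groups with equal n: n = 2·((z_{α/2} + z_β) / d)².
z_{α/2} + z_β = 1.960 + 1.645 = 3.605.
n = 2 × (3.605 / 0.263)² = 2 × 13.707² = 2 × 187.89 = 375.8.
Round up to the next whole participant.

n = 376 per group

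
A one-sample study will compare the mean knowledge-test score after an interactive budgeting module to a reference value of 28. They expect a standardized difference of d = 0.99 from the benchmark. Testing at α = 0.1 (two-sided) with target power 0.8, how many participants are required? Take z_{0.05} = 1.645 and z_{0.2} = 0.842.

For a one-sample test: n = ((z_{α/2} + z_β) / d)².
z_{α/2} + z_β = 1.645 + 0.842 = 2.487.
n = (2.487 / 0.99)² = 2.512² = 6.31.
Round up.

n = 7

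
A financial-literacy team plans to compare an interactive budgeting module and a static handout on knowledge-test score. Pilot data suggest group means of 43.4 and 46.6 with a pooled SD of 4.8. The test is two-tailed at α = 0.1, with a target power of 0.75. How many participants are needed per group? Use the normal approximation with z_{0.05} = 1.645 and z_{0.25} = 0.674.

Cohen's d = |M₁ − M₂| / SD_pooled = |43.4 − 46.6| / 4.8 = 3.2 / 4.8 = 0.667.
For two independent groups with equal n: n = 2·((z_{α/2} + z_β) / d)².
z_{α/2} + z_β = 1.645 + 0.674 = 2.319.
n = 2 × (2.319 / 0.667)² = 2 × 3.477² = 2 × 12.09 = 24.2.
Round up to the next whole participant.

n = 25 per group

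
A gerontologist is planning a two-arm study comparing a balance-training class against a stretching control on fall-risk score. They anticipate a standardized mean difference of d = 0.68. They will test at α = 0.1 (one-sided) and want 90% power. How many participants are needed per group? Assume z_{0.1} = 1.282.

For two independent groups with equal n: n = 2·((z_{α} + z_β) / d)².
z_{α} + z_β = 1.282 + 1.282 = 2.564.
n = 2 × (2.564 / 0.68)² = 2 × 3.771² = 2 × 14.22 = 28.4.
Round up to the next whole participant.

n = 29 per group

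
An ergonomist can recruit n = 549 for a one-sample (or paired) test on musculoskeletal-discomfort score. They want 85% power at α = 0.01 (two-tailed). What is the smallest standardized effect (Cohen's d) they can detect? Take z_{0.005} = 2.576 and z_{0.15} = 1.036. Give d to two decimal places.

d_min ≈ 0.15

For a single sample (or paired design) of n = 549: d_min = (z_{α/2} + z_β)/√n.
z-sum = 2.576 + 1.036 = 3.612.
d_min = 3.612 / √549 = 3.612 / 23.431 = 0.154.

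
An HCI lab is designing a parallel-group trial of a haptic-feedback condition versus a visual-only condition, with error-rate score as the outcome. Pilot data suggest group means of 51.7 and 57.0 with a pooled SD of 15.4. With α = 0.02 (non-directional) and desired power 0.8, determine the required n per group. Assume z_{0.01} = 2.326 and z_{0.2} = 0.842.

n = 170 per group

Cohen's d = |M₁ − M₂| / SD_pooled = |51.7 − 57.0| / 15.4 = 5.3 / 15.4 = 0.344.
For two independent groups with equal n: n = 2·((z_{α/2} + z_β) / d)².
z_{α/2} + z_β = 2.326 + 0.842 = 3.168.
n = 2 × (3.168 / 0.344)² = 2 × 9.209² = 2 × 84.81 = 169.6.
Round up to the next whole participant.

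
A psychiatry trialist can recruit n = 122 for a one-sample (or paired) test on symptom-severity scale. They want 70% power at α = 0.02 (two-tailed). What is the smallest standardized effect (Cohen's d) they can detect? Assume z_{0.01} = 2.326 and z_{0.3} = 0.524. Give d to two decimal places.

d_min ≈ 0.26

For a single sample (or paired design) of n = 122: d_min = (z_{α/2} + z_β)/√n.
z-sum = 2.326 + 0.524 = 2.850.
d_min = 2.850 / √122 = 2.850 / 11.045 = 0.258.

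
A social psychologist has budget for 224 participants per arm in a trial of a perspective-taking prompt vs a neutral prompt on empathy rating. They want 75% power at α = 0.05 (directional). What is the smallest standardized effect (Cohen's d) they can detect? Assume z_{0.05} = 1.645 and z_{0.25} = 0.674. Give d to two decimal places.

For two independent groups of n = 224 each: d_min = (z_{α} + z_β)·√(2/n).
z-sum = 1.645 + 0.674 = 2.319.
d_min = 2.319 × √(2/224) = 2.319 × 0.0945 = 0.219.

d_min ≈ 0.22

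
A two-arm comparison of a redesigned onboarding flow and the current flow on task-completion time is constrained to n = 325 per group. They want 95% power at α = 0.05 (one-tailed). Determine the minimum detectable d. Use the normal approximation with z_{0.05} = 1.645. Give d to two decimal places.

d_min ≈ 0.26

For two independent groups of n = 325 each: d_min = (z_{α} + z_β)·√(2/n).
z-sum = 1.645 + 1.645 = 3.290.
d_min = 3.290 × √(2/325) = 3.290 × 0.0784 = 0.258.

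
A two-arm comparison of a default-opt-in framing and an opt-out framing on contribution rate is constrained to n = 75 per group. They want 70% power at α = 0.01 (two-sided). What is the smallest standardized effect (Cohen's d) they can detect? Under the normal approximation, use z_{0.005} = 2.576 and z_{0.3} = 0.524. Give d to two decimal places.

d_min ≈ 0.51

For two independent groups of n = 75 each: d_min = (z_{α/2} + z_β)·√(2/n).
z-sum = 2.576 + 0.524 = 3.100.
d_min = 3.100 × √(2/75) = 3.100 × 0.1633 = 0.506.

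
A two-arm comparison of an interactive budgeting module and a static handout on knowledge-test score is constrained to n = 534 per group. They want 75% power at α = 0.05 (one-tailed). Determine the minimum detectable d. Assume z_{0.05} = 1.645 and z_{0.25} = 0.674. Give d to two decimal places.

d_min ≈ 0.14

For two independent groups of n = 534 each: d_min = (z_{α} + z_β)·√(2/n).
z-sum = 1.645 + 0.674 = 2.319.
d_min = 2.319 × √(2/534) = 2.319 × 0.0612 = 0.142.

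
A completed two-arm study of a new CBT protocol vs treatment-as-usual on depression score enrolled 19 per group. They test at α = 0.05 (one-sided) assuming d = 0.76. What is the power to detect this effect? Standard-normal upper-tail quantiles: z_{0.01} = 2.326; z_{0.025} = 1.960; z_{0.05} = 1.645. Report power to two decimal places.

For two equal groups, power = Φ(d·√(n/2) − z_{α}).
d·√(n/2) = 0.76 × √(19/2) = 0.76 × 3.082 = 2.342.
z_β = 2.342 − 1.645 = 0.697.
Power = Φ(0.697) = 0.757.

power ≈ 0.76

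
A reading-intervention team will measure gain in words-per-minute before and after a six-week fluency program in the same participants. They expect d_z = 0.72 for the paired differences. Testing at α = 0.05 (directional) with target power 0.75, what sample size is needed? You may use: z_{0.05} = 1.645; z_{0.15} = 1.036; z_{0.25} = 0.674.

n = 11 pairs

For a paired (one-sample on differences) test: n = ((z_{α} + z_β) / d)².
z_{α} + z_β = 1.645 + 0.674 = 2.319.
n = (2.319 / 0.72)² = 3.221² = 10.37.
Round up.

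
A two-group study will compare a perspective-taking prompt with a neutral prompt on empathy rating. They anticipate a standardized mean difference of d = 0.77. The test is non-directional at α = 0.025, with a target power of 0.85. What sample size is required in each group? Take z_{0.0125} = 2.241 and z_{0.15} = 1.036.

n = 37 per group

For two independent groups with equal n: n = 2·((z_{α/2} + z_β) / d)².
z_{α/2} + z_β = 2.241 + 1.036 = 3.277.
n = 2 × (3.277 / 0.77)² = 2 × 4.256² = 2 × 18.11 = 36.2.
Round up to the next whole participant.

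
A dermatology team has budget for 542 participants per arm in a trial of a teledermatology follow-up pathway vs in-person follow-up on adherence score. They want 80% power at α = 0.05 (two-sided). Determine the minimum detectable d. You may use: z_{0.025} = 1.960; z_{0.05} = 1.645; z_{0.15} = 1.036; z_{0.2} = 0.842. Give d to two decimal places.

d_min ≈ 0.17

For two independent groups of n = 542 each: d_min = (z_{α/2} + z_β)·√(2/n).
z-sum = 1.960 + 0.842 = 2.802.
d_min = 2.802 × √(2/542) = 2.802 × 0.0607 = 0.170.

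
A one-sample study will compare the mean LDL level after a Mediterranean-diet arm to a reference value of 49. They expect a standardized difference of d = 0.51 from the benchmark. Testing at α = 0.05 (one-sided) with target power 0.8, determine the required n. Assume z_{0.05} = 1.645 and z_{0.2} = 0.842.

n = 24

For a one-sample test: n = ((z_{α} + z_β) / d)².
z_{α} + z_β = 1.645 + 0.842 = 2.487.
n = (2.487 / 0.51)² = 4.876² = 23.78.
Round up.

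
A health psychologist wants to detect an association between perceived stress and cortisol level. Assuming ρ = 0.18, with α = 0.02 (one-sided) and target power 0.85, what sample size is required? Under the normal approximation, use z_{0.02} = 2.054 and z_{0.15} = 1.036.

n = 292

Fisher's z: C = ½·ln((1+r)/(1−r)) = ½·ln(1.4390) = 0.1820.
n = ((z_{α} + z_β)/C)² + 3.
(2.054 + 1.036) / 0.1820 = 3.090 / 0.1820 = 16.978.
n = 16.978² + 3 = 288.25 + 3 = 291.3.
Round up.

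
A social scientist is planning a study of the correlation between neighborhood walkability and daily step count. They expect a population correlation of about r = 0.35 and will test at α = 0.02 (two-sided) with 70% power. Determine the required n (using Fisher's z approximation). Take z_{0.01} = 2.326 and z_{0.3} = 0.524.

n = 64

Fisher's z: C = ½·ln((1+r)/(1−r)) = ½·ln(2.0769) = 0.3654.
n = ((z_{α/2} + z_β)/C)² + 3.
(2.326 + 0.524) / 0.3654 = 2.850 / 0.3654 = 7.800.
n = 7.800² + 3 = 60.83 + 3 = 63.8.
Round up.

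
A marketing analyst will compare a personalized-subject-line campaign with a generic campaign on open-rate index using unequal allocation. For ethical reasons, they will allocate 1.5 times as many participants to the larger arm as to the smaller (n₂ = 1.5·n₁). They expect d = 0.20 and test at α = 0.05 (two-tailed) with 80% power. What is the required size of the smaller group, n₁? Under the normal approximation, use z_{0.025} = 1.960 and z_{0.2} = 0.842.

With allocation ratio k = n₂/n₁ = 1.5, Var(x̄₁−x̄₂) = σ²(1/n₁ + 1/(k·n₁)) = σ²·(k+1)/(k·n₁).
So n₁ = (1 + 1/k)·((z_{α/2} + z_β)/d)² = 1.667 × (2.802/0.20)².
n₁ = 1.667 × 196.28 = 327.1.
Round up: n₁ = 328, giving n₂ = 1.5 × 328 = 492.

n₁ = 328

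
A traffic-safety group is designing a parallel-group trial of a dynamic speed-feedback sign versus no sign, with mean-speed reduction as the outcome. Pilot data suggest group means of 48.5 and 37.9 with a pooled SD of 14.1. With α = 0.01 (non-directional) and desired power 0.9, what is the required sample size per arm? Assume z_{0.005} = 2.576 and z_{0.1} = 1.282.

n = 53 per group

Cohen's d = |M₁ − M₂| / SD_pooled = |48.5 − 37.9| / 14.1 = 10.6 / 14.1 = 0.752.
For two independent groups with equal n: n = 2·((z_{α/2} + z_β) / d)².
z_{α/2} + z_β = 2.576 + 1.282 = 3.858.
n = 2 × (3.858 / 0.752)² = 2 × 5.130² = 2 × 26.32 = 52.6.
Round up to the next whole participant.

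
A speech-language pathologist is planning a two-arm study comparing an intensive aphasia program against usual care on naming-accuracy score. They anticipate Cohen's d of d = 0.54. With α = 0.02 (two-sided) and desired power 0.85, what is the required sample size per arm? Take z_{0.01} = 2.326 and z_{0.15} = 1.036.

n = 78 per group

For two independent groups with equal n: n = 2·((z_{α/2} + z_β) / d)².
z_{α/2} + z_β = 2.326 + 1.036 = 3.362.
n = 2 × (3.362 / 0.54)² = 2 × 6.226² = 2 × 38.76 = 77.5.
Round up to the next whole participant.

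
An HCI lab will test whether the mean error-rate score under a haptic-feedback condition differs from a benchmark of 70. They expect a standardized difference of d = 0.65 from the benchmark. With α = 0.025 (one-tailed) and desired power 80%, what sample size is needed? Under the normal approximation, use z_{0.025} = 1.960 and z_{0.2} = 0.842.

n = 19

For a one-sample test: n = ((z_{α} + z_β) / d)².
z_{α} + z_β = 1.960 + 0.842 = 2.802.
n = (2.802 / 0.65)² = 4.311² = 18.58.
Round up.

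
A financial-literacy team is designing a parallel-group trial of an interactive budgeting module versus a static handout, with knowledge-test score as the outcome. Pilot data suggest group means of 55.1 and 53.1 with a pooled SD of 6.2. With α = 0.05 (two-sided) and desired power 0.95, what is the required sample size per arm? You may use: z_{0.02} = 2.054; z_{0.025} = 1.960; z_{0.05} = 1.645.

n = 250 per group

Cohen's d = |M₁ − M₂| / SD_pooled = |55.1 − 53.1| / 6.2 = 2.0 / 6.2 = 0.323.
For two independent groups with equal n: n = 2·((z_{α/2} + z_β) / d)².
z_{α/2} + z_β = 1.960 + 1.645 = 3.605.
n = 2 × (3.605 / 0.323)² = 2 × 11.161² = 2 × 124.57 = 249.1.
Round up to the next whole participant.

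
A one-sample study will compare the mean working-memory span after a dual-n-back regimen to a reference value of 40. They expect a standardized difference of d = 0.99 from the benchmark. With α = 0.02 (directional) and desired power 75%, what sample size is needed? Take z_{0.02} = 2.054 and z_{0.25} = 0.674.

For a one-sample test: n = ((z_{α} + z_β) / d)².
z_{α} + z_β = 2.054 + 0.674 = 2.728.
n = (2.728 / 0.99)² = 2.756² = 7.59.
Round up.

n = 8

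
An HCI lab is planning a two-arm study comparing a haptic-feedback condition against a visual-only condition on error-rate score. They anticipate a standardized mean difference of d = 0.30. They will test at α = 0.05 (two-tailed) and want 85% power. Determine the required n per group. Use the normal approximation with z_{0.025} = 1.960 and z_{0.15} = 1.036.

n = 200 per group

For two independent groups with equal n: n = 2·((z_{α/2} + z_β) / d)².
z_{α/2} + z_β = 1.960 + 1.036 = 2.996.
n = 2 × (2.996 / 0.30)² = 2 × 9.987² = 2 × 99.73 = 199.5.
Round up to the next whole participant.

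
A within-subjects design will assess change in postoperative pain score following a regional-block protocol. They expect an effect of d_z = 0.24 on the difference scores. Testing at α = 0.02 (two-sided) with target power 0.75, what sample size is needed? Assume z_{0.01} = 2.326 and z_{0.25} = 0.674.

For a paired (one-sample on differences) test: n = ((z_{α/2} + z_β) / d)².
z_{α/2} + z_β = 2.326 + 0.674 = 3.000.
n = (3.000 / 0.24)² = 12.500² = 156.25.
Round up.

n = 157 pairs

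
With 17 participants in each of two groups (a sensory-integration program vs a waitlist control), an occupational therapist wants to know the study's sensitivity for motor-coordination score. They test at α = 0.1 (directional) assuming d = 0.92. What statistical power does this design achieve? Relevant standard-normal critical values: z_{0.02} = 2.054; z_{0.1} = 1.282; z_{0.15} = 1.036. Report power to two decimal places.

power ≈ 0.92

For two equal groups, power = Φ(d·√(n/2) − z_{α}).
d·√(n/2) = 0.92 × √(17/2) = 0.92 × 2.915 = 2.682.
z_β = 2.682 − 1.282 = 1.400.
Power = Φ(1.400) = 0.919.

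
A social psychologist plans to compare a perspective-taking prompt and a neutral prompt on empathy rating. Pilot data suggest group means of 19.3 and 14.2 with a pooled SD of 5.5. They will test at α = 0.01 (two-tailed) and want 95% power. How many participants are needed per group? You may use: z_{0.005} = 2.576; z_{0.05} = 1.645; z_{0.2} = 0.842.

Cohen's d = |M₁ − M₂| / SD_pooled = |19.3 − 14.2| / 5.5 = 5.1 / 5.5 = 0.927.
For two independent groups with equal n: n = 2·((z_{α/2} + z_β) / d)².
z_{α/2} + z_β = 2.576 + 1.645 = 4.221.
n = 2 × (4.221 / 0.927)² = 2 × 4.553² = 2 × 20.73 = 41.5.
Round up to the next whole participant.

n = 42 per group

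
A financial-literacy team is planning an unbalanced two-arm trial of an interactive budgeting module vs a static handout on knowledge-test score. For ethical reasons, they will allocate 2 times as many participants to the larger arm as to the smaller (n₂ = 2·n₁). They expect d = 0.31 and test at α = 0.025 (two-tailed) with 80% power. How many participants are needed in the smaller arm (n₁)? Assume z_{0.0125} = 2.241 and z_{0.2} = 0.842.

n₁ = 149

With allocation ratio k = n₂/n₁ = 2, Var(x̄₁−x̄₂) = σ²(1/n₁ + 1/(k·n₁)) = σ²·(k+1)/(k·n₁).
So n₁ = (1 + 1/k)·((z_{α/2} + z_β)/d)² = 1.500 × (3.083/0.31)².
n₁ = 1.500 × 98.91 = 148.4.
Round up: n₁ = 149, giving n₂ = 2 × 149 = 298.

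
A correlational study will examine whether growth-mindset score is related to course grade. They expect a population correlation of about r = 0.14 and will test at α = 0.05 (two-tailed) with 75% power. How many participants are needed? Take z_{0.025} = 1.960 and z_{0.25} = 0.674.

n = 353

Fisher's z: C = ½·ln((1+r)/(1−r)) = ½·ln(1.3256) = 0.1409.
n = ((z_{α/2} + z_β)/C)² + 3.
(1.960 + 0.674) / 0.1409 = 2.634 / 0.1409 = 18.694.
n = 18.694² + 3 = 349.47 + 3 = 352.5.
Round up.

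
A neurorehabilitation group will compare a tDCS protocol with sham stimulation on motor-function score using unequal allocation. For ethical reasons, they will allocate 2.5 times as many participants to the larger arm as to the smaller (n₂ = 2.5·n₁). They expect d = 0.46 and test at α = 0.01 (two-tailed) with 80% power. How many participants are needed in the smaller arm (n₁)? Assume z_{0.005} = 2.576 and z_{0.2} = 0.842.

n₁ = 78

With allocation ratio k = n₂/n₁ = 2.5, Var(x̄₁−x̄₂) = σ²(1/n₁ + 1/(k·n₁)) = σ²·(k+1)/(k·n₁).
So n₁ = (1 + 1/k)·((z_{α/2} + z_β)/d)² = 1.400 × (3.418/0.46)².
n₁ = 1.400 × 55.21 = 77.3.
Round up: n₁ = 78, giving n₂ = 2.5 × 78 = 195.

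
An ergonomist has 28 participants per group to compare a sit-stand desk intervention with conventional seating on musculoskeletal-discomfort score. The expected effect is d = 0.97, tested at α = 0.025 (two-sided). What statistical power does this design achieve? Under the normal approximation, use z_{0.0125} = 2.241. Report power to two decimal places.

power ≈ 0.92

For two equal groups, power = Φ(d·√(n/2) − z_{α/2}).
d·√(n/2) = 0.97 × √(28/2) = 0.97 × 3.742 = 3.629.
z_β = 3.629 − 2.241 = 1.388.
Power = Φ(1.388) = 0.917.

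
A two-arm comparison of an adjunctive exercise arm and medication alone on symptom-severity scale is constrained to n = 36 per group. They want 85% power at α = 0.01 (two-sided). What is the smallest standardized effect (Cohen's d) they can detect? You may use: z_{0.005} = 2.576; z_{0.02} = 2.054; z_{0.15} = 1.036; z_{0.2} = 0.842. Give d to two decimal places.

For two independent groups of n = 36 each: d_min = (z_{α/2} + z_β)·√(2/n).
z-sum = 2.576 + 1.036 = 3.612.
d_min = 3.612 × √(2/36) = 3.612 × 0.2357 = 0.851.

d_min ≈ 0.85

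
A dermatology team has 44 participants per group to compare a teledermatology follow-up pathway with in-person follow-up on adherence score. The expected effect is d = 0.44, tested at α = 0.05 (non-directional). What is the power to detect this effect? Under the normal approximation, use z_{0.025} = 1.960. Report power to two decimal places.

power ≈ 0.54

For two equal groups, power = Φ(d·√(n/2) − z_{α/2}).
d·√(n/2) = 0.44 × √(44/2) = 0.44 × 4.690 = 2.064.
z_β = 2.064 − 1.960 = 0.104.
Power = Φ(0.104) = 0.541.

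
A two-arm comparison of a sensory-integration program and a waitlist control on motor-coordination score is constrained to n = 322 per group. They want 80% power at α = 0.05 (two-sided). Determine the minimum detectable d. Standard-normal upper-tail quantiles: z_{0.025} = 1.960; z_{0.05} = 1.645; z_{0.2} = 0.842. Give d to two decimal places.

For two independent groups of n = 322 each: d_min = (z_{α/2} + z_β)·√(2/n).
z-sum = 1.960 + 0.842 = 2.802.
d_min = 2.802 × √(2/322) = 2.802 × 0.0788 = 0.221.

d_min ≈ 0.22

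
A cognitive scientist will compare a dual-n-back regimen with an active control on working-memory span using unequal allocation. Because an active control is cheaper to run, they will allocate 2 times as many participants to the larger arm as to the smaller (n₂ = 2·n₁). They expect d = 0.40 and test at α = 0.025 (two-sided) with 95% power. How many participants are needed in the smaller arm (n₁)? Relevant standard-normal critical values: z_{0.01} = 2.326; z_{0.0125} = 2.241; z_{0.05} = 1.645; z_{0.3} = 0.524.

n₁ = 142

With allocation ratio k = n₂/n₁ = 2, Var(x̄₁−x̄₂) = σ²(1/n₁ + 1/(k·n₁)) = σ²·(k+1)/(k·n₁).
So n₁ = (1 + 1/k)·((z_{α/2} + z_β)/d)² = 1.500 × (3.886/0.40)².
n₁ = 1.500 × 94.38 = 141.6.
Round up: n₁ = 142, giving n₂ = 2 × 142 = 284.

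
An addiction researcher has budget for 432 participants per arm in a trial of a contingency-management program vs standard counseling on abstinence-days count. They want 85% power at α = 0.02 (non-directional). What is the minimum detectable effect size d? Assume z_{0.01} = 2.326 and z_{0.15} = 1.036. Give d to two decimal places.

d_min ≈ 0.23

For two independent groups of n = 432 each: d_min = (z_{α/2} + z_β)·√(2/n).
z-sum = 2.326 + 1.036 = 3.362.
d_min = 3.362 × √(2/432) = 3.362 × 0.0680 = 0.229.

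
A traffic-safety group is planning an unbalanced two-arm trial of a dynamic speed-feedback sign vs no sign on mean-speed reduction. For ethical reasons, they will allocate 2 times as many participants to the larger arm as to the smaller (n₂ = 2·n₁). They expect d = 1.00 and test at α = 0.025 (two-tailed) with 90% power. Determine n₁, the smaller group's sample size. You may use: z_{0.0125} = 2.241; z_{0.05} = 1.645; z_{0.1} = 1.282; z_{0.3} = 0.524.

With allocation ratio k = n₂/n₁ = 2, Var(x̄₁−x̄₂) = σ²(1/n₁ + 1/(k·n₁)) = σ²·(k+1)/(k·n₁).
So n₁ = (1 + 1/k)·((z_{α/2} + z_β)/d)² = 1.500 × (3.523/1.00)².
n₁ = 1.500 × 12.41 = 18.6.
Round up: n₁ = 19, giving n₂ = 2 × 19 = 38.

n₁ = 19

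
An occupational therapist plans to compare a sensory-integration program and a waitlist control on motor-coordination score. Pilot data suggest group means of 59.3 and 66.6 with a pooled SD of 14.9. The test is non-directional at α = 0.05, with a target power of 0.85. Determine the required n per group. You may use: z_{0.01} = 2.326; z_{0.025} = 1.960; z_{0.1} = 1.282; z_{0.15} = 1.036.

Cohen's d = |M₁ − M₂| / SD_pooled = |59.3 − 66.6| / 14.9 = 7.3 / 14.9 = 0.490.
For two independent groups with equal n: n = 2·((z_{α/2} + z_β) / d)².
z_{α/2} + z_β = 1.960 + 1.036 = 2.996.
n = 2 × (2.996 / 0.490)² = 2 × 6.114² = 2 × 37.38 = 74.8.
Round up to the next whole participant.

n = 75 per group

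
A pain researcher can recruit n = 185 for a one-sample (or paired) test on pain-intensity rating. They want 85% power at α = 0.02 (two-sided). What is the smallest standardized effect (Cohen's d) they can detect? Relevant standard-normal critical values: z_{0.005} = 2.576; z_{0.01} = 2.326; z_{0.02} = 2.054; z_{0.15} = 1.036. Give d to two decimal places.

d_min ≈ 0.25

For a single sample (or paired design) of n = 185: d_min = (z_{α/2} + z_β)/√n.
z-sum = 2.326 + 1.036 = 3.362.
d_min = 3.362 / √185 = 3.362 / 13.601 = 0.247.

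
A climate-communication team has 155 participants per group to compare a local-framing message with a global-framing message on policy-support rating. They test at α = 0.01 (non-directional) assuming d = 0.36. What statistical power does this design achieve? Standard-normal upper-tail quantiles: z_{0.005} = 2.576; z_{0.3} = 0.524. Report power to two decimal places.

For two equal groups, power = Φ(d·√(n/2) − z_{α/2}).
d·√(n/2) = 0.36 × √(155/2) = 0.36 × 8.803 = 3.169.
z_β = 3.169 − 2.576 = 0.593.
Power = Φ(0.593) = 0.723.

power ≈ 0.72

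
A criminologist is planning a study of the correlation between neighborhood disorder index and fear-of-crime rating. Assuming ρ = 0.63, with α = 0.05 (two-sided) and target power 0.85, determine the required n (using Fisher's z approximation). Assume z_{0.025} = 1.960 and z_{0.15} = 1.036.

Fisher's z: C = ½·ln((1+r)/(1−r)) = ½·ln(4.4054) = 0.7414.
n = ((z_{α/2} + z_β)/C)² + 3.
(1.960 + 1.036) / 0.7414 = 2.996 / 0.7414 = 4.041.
n = 4.041² + 3 = 16.33 + 3 = 19.3.
Round up.

n = 20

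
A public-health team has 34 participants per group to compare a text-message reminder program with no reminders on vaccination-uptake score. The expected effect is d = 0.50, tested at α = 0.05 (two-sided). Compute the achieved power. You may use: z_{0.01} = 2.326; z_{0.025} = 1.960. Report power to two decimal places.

power ≈ 0.54

For two equal groups, power = Φ(d·√(n/2) − z_{α/2}).
d·√(n/2) = 0.50 × √(34/2) = 0.50 × 4.123 = 2.062.
z_β = 2.062 − 1.960 = 0.102.
Power = Φ(0.102) = 0.540.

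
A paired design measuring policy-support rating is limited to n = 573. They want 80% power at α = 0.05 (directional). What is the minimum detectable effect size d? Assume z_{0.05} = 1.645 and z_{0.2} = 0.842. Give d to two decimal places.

For a single sample (or paired design) of n = 573: d_min = (z_{α} + z_β)/√n.
z-sum = 1.645 + 0.842 = 2.487.
d_min = 2.487 / √573 = 2.487 / 23.937 = 0.104.

d_min ≈ 0.10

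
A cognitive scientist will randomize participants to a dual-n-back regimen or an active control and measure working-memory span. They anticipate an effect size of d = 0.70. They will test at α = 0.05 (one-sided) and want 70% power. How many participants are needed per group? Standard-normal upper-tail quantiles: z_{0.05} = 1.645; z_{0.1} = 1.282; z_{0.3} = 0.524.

For two independent groups with equal n: n = 2·((z_{α} + z_β) / d)².
z_{α} + z_β = 1.645 + 0.524 = 2.169.
n = 2 × (2.169 / 0.70)² = 2 × 3.099² = 2 × 9.60 = 19.2.
Round up to the next whole participant.

n = 20 per group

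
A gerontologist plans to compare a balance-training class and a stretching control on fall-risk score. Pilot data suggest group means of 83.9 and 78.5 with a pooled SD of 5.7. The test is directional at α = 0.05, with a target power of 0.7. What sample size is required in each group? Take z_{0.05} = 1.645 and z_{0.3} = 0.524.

n = 11 per group

Cohen's d = |M₁ − M₂| / SD_pooled = |83.9 − 78.5| / 5.7 = 5.4 / 5.7 = 0.947.
For two independent groups with equal n: n = 2·((z_{α} + z_β) / d)².
z_{α} + z_β = 1.645 + 0.524 = 2.169.
n = 2 × (2.169 / 0.947)² = 2 × 2.290² = 2 × 5.25 = 10.5.
Round up to the next whole participant.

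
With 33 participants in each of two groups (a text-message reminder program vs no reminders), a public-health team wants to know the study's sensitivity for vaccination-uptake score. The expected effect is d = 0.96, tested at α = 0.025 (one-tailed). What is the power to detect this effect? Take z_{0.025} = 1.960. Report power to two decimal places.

For two equal groups, power = Φ(d·√(n/2) − z_{α}).
d·√(n/2) = 0.96 × √(33/2) = 0.96 × 4.062 = 3.900.
z_β = 3.900 − 1.960 = 1.940.
Power = Φ(1.940) = 0.974.

power ≈ 0.97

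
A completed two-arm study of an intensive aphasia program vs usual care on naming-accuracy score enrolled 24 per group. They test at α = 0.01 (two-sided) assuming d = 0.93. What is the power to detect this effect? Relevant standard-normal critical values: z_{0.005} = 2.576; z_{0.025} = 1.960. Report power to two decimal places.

For two equal groups, power = Φ(d·√(n/2) − z_{α/2}).
d·√(n/2) = 0.93 × √(24/2) = 0.93 × 3.464 = 3.222.
z_β = 3.222 − 2.576 = 0.646.
Power = Φ(0.646) = 0.741.

power ≈ 0.74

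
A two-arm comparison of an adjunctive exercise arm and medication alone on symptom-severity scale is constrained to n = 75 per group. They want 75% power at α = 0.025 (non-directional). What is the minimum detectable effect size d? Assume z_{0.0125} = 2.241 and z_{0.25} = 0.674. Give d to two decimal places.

d_min ≈ 0.48

For two independent groups of n = 75 each: d_min = (z_{α/2} + z_β)·√(2/n).
z-sum = 2.241 + 0.674 = 2.915.
d_min = 2.915 × √(2/75) = 2.915 × 0.1633 = 0.476.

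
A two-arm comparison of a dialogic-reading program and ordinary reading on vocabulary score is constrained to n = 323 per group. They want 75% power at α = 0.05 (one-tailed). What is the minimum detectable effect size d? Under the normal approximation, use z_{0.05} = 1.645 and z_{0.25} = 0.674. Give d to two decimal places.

For two independent groups of n = 323 each: d_min = (z_{α} + z_β)·√(2/n).
z-sum = 1.645 + 0.674 = 2.319.
d_min = 2.319 × √(2/323) = 2.319 × 0.0787 = 0.182.

d_min ≈ 0.18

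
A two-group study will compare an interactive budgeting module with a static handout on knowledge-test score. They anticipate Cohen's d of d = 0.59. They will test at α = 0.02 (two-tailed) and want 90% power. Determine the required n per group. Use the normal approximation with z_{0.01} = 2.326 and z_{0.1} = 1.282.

n = 75 per group

For two independent groups with equal n: n = 2·((z_{α/2} + z_β) / d)².
z_{α/2} + z_β = 2.326 + 1.282 = 3.608.
n = 2 × (3.608 / 0.59)² = 2 × 6.115² = 2 × 37.40 = 74.8.
Round up to the next whole participant.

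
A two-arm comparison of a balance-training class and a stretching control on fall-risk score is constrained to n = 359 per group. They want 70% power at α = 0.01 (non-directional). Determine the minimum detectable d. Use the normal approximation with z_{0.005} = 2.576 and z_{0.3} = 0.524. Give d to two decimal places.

d_min ≈ 0.23

For two independent groups of n = 359 each: d_min = (z_{α/2} + z_β)·√(2/n).
z-sum = 2.576 + 0.524 = 3.100.
d_min = 3.100 × √(2/359) = 3.100 × 0.0746 = 0.231.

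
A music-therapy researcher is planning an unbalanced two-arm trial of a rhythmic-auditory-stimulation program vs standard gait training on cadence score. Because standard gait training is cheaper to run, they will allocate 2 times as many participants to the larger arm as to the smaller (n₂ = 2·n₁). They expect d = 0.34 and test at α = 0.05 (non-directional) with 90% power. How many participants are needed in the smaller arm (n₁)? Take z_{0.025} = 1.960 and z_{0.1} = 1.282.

With allocation ratio k = n₂/n₁ = 2, Var(x̄₁−x̄₂) = σ²(1/n₁ + 1/(k·n₁)) = σ²·(k+1)/(k·n₁).
So n₁ = (1 + 1/k)·((z_{α/2} + z_β)/d)² = 1.500 × (3.242/0.34)².
n₁ = 1.500 × 90.92 = 136.4.
Round up: n₁ = 137, giving n₂ = 2 × 137 = 274.

n₁ = 137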